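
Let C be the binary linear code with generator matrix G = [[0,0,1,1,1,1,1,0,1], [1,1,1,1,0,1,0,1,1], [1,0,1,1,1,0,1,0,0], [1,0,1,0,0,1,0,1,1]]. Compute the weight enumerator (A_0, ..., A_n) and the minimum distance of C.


Weight distribution: A_0 = 1, A_2 = 2, A_3 = 1, A_4 = 1, A_5 = 6, A_6 = 4, A_7 = 1. Minimum distance d = 2.

Enumerate all 2^4 = 16 messages m ∈ F_2^4.
For each, compute codeword c = mG in F_2^9, then tally its weight.
  m = 0000 → c = 000000000, weight = 0.
  m = 1000 → c = 001111101, weight = 6.
  m = 0100 → c = 111101011, weight = 7.
  m = 1100 → c = 110010110, weight = 5.
  m = 0010 → c = 101110100, weight = 5.
  m = 1010 → c = 100001001, weight = 3.
  m = 0110 → c = 010011111, weight = 6.
  m = 1110 → c = 011100010, weight = 4.
  m = 0001 → c = 101001011, weight = 5.
  m = 1001 → c = 100110110, weight = 5.
  m = 0101 → c = 010100000, weight = 2.
  m = 1101 → c = 011011101, weight = 6.
  m = 0011 → c = 000111111, weight = 6.
  m = 1011 → c = 001000010, weight = 2.
  m = 0111 → c = 111010100, weight = 5.
  m = 1111 → c = 110101001, weight = 5.
Tally weights:
  weight 0: 1 codewords.
  weight 2: 2 codewords.
  weight 3: 1 codewords.
  weight 4: 1 codewords.
  weight 5: 6 codewords.
  weight 6: 4 codewords.
  weight 7: 1 codewords.
Minimum distance d = smallest w > 0 with A_w > 0 = 2.
Sanity: Σ A_w = 16 = 2^4 = 16 ✓.


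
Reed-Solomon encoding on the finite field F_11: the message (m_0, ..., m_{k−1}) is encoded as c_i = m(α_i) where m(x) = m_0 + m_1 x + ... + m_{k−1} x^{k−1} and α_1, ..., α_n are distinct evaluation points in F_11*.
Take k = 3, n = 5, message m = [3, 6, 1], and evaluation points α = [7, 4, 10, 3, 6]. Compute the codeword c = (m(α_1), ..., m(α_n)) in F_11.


c = [6, 10, 9, 8, 9]

Message polynomial: m(x) = 3 + 6·x + 1·x^2 (mod 11).
For each evaluation point α_i, compute m(α_i) mod 11:
  α_1 = 7: Horner steps 1 → 2 → 6, so m(7) = 6.
  α_2 = 4: Horner steps 1 → 10 → 10, so m(4) = 10.
  α_3 = 10: Horner steps 1 → 5 → 9, so m(10) = 9.
  α_4 = 3: Horner steps 1 → 9 → 8, so m(3) = 8.
  α_5 = 6: Horner steps 1 → 1 → 9, so m(6) = 9.
Codeword c = [6, 10, 9, 8, 9] ∈ F_11^5.


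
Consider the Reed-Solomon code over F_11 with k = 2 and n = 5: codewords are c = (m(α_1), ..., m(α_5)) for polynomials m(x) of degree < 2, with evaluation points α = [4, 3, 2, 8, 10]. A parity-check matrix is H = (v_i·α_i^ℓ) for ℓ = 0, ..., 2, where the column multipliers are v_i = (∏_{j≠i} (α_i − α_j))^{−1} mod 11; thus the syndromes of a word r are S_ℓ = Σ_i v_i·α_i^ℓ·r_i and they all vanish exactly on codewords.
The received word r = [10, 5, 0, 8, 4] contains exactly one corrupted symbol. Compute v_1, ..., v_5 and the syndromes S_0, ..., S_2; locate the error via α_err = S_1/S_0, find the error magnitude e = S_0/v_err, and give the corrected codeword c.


S = (8, 3, 8), error at position 5, error magnitude e = 8, c = [10, 5, 0, 8, 7].

Step 1: column multipliers v_i = (∏_{j≠i}(α_i − α_j))^{−1} mod 11.
  i = 1 (α = 4): (4−3)(4−2)(4−8)(4−10) = 1·2·(−4)·(−6) = 48 ≡ 4, so v_1 = 4^{−1} = 3 (mod 11).
  i = 2 (α = 3): (3−4)(3−2)(3−8)(3−10) = (−1)·1·(−5)·(−7) = −35 ≡ 9, so v_2 = 9^{−1} = 5 (mod 11).
  i = 3 (α = 2): (2−4)(2−3)(2−8)(2−10) = (−2)·(−1)·(−6)·(−8) = 96 ≡ 8, so v_3 = 8^{−1} = 7 (mod 11).
  i = 4 (α = 8): (8−4)(8−3)(8−2)(8−10) = 4·5·6·(−2) = −240 ≡ 2, so v_4 = 2^{−1} = 6 (mod 11).
  i = 5 (α = 10): (10−4)(10−3)(10−2)(10−8) = 6·7·8·2 = 672 ≡ 1, so v_5 = 1^{−1} = 1 (mod 11).
  v = [3, 5, 7, 6, 1].
Step 2: syndromes of r = [10, 5, 0, 8, 4] (all sums mod 11).
  S_0 = Σ v_i r_i = 3·10 + 5·5 + 7·0 + 6·8 + 1·4 = 107 ≡ 8.
  S_1 = Σ v_i α_i r_i = 3·4·10 + 5·3·5 + 7·2·0 + 6·8·8 + 1·10·4 = 619 ≡ 3.
  α_i^2 mod 11 = [5, 9, 4, 9, 1].
  S_2 = Σ v_i α_i^2 r_i = 3·5·10 + 5·9·5 + 7·4·0 + 6·9·8 + 1·1·4 = 811 ≡ 8.
  S = (8, 3, 8) ≠ 0, so r is not a codeword (an error is present).
Step 3: locate the error. For a single error e at position i, S_ℓ = v_i·e·α_i^ℓ, so α_err = S_1/S_0.
  S_0^{−1} = 8^{−1} = 7 (mod 11), so α_err = 3·7 = 21 ≡ 10 = α_5. Error position i = 5.
  Consistency check: S_2/S_1 = 8·4 = 32 ≡ 10 = α_err ✓ (single-error assumption holds).
Step 4: error magnitude e = S_0/v_5 = S_0·∏_{j≠5}(α_5 − α_j) = 8·1 = 8 ≡ 8 (mod 11).
Step 5: correct position 5: c_5 = r_5 − e = 4 − 8 ≡ 7 (mod 11). Hence c = [10, 5, 0, 8, 7].
  Check: interpolating c through the α_i gives m(x) = 1 + 5·x (degree < 2) with m(α_i) = c_i for every i, so c is indeed a codeword.


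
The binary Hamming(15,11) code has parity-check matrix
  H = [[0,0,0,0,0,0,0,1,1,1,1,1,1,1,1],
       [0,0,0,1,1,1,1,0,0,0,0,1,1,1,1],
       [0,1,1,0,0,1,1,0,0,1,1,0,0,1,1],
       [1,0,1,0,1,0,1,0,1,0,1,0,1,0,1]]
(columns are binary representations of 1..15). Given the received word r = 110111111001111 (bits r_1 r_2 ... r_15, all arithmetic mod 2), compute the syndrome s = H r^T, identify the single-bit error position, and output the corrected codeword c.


s = (0, 0, 1, 0)^T, error position = 2, corrected codeword c = 100111111001111

Compute s = H r^T mod 2 one row at a time:
  s_1 = 1 + 1 + 0 + 0 + 1 + 1 + 1 + 1 = 6 ≡ 0 (mod 2).
  s_2 = 1 + 1 + 1 + 1 + 1 + 1 + 1 + 1 = 8 ≡ 0 (mod 2).
  s_3 = 1 + 0 + 1 + 1 + 0 + 0 + 1 + 1 = 5 ≡ 1 (mod 2).
  s_4 = 1 + 0 + 1 + 1 + 1 + 0 + 1 + 1 = 6 ≡ 0 (mod 2).
s = (0, 0, 1, 0)^T — this equals column 2 of H (binary 0010), so error is at position 2.
Correct: flip bit 2 of r = 110111111001111 to get c = 100111111001111.


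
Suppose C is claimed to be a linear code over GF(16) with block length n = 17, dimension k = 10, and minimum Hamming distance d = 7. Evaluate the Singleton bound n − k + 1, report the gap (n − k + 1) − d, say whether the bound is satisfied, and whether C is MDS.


Singleton RHS = n − k + 1 = 8, slack = 1, bound satisfied, not MDS.

Singleton bound: d ≤ n − k + 1.
Here n = 17, k = 10, so n − k + 1 = 8.
Given d = 7, check d ≤ 8: YES.
Slack = (n − k + 1) − d = 1.
The code is NOT MDS (slack = 1 > 0).
Description: the claimed parameters are [17, 10, 7]_16; such a code would be non-MDS.


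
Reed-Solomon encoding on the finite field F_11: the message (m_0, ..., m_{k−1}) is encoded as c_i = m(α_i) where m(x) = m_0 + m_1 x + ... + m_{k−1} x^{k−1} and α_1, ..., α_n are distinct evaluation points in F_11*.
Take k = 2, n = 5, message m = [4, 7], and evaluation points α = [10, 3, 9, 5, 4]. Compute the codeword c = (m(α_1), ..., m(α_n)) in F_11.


c = [8, 3, 1, 6, 10]

Message polynomial: m(x) = 4 + 7·x (mod 11).
For each evaluation point α_i, compute m(α_i) mod 11:
  α_1 = 10: Horner steps 7 → 8, so m(10) = 8.
  α_2 = 3: Horner steps 7 → 3, so m(3) = 3.
  α_3 = 9: Horner steps 7 → 1, so m(9) = 1.
  α_4 = 5: Horner steps 7 → 6, so m(5) = 6.
  α_5 = 4: Horner steps 7 → 10, so m(4) = 10.
Codeword c = [8, 3, 1, 6, 10] ∈ F_11^5.


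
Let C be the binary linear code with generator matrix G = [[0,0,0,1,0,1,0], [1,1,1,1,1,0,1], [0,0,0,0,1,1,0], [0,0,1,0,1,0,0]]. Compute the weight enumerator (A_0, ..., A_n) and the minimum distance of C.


Weight distribution: A_0 = 1, A_2 = 6, A_4 = 5, A_6 = 4. Minimum distance d = 2.

Enumerate all 2^4 = 16 messages m ∈ F_2^4.
For each, compute codeword c = mG in F_2^7, then tally its weight.
  m = 0000 → c = 0000000, weight = 0.
  m = 1000 → c = 0001010, weight = 2.
  m = 0100 → c = 1111101, weight = 6.
  m = 1100 → c = 1110111, weight = 6.
  m = 0010 → c = 0000110, weight = 2.
  m = 1010 → c = 0001100, weight = 2.
  m = 0110 → c = 1111011, weight = 6.
  m = 1110 → c = 1110001, weight = 4.
  m = 0001 → c = 0010100, weight = 2.
  m = 1001 → c = 0011110, weight = 4.
  m = 0101 → c = 1101001, weight = 4.
  m = 1101 → c = 1100011, weight = 4.
  m = 0011 → c = 0010010, weight = 2.
  m = 1011 → c = 0011000, weight = 2.
  m = 0111 → c = 1101111, weight = 6.
  m = 1111 → c = 1100101, weight = 4.
Tally weights:
  weight 0: 1 codewords.
  weight 2: 6 codewords.
  weight 4: 5 codewords.
  weight 6: 4 codewords.
Minimum distance d = smallest w > 0 with A_w > 0 = 2.
Sanity: Σ A_w = 16 = 2^4 = 16 ✓.


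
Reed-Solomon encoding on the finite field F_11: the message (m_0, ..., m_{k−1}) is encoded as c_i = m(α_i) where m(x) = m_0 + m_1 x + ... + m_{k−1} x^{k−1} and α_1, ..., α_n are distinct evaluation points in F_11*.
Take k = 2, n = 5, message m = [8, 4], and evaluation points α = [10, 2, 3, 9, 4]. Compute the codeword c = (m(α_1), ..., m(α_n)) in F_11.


c = [4, 5, 9, 0, 2]

Message polynomial: m(x) = 8 + 4·x (mod 11).
For each evaluation point α_i, compute m(α_i) mod 11:
  α_1 = 10: Horner steps 4 → 4, so m(10) = 4.
  α_2 = 2: Horner steps 4 → 5, so m(2) = 5.
  α_3 = 3: Horner steps 4 → 9, so m(3) = 9.
  α_4 = 9: Horner steps 4 → 0, so m(9) = 0.
  α_5 = 4: Horner steps 4 → 2, so m(4) = 2.
Codeword c = [4, 5, 9, 0, 2] ∈ F_11^5.


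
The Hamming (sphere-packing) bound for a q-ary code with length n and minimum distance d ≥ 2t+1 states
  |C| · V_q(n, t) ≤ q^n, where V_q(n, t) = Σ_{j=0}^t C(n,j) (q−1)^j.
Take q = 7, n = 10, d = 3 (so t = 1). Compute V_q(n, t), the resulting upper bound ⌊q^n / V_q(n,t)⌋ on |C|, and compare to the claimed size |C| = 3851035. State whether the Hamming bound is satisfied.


V_q(n, t) = 61, q^n = 282475249, Hamming bound = 4630741, |C| = 3851035 ≤ bound (satisfied).

Step 1: Compute V_q(n, t) = Σ_{j=0}^1 C(n, j) (q−1)^j.
  j = 0: C(10,0)·(6)^0 = 1·1 = 1.
  j = 1: C(10,1)·(6)^1 = 10·6 = 60.
  V_q(n, t) = 1 + 60 = 61.
Step 2: q^n = 7^10 = 282475249.
Step 3: Hamming bound ⌊q^n / V_q(n,t)⌋ = ⌊282475249/61⌋ = 4630741.
Step 4: Compare |C| = 3851035 to 4630741: satisfied.
The claimed |C| lies below the Hamming bound.


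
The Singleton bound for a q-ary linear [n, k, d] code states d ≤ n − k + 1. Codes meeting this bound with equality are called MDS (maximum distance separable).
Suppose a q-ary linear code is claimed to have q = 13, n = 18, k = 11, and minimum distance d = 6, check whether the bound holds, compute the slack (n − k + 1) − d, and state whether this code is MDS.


Singleton RHS = n − k + 1 = 8, slack = 2, bound satisfied, not MDS.

Singleton bound: d ≤ n − k + 1.
Here n = 18, k = 11, so n − k + 1 = 8.
Given d = 6, check d ≤ 8: YES.
Slack = (n − k + 1) − d = 2.
The code is NOT MDS (slack = 2 > 0).
Description: the claimed parameters are [18, 11, 6]_13; such a code would be non-MDS.


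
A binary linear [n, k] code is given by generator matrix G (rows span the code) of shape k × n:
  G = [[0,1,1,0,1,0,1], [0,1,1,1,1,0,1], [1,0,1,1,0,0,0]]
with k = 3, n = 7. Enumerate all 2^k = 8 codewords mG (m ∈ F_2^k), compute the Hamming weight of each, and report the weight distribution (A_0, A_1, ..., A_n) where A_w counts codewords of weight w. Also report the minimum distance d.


Weight distribution: A_0 = 1, A_1 = 1, A_2 = 1, A_3 = 1, A_4 = 2, A_5 = 2. Minimum distance d = 1.

Enumerate all 2^3 = 8 messages m ∈ F_2^3.
For each, compute codeword c = mG in F_2^7, then tally its weight.
  m = 000 → c = 0000000, weight = 0.
  m = 100 → c = 0110101, weight = 4.
  m = 010 → c = 0111101, weight = 5.
  m = 110 → c = 0001000, weight = 1.
  m = 001 → c = 1011000, weight = 3.
  m = 101 → c = 1101101, weight = 5.
  m = 011 → c = 1100101, weight = 4.
  m = 111 → c = 1010000, weight = 2.
Tally weights:
  weight 0: 1 codewords.
  weight 1: 1 codewords.
  weight 2: 1 codewords.
  weight 3: 1 codewords.
  weight 4: 2 codewords.
  weight 5: 2 codewords.
Minimum distance d = smallest w > 0 with A_w > 0 = 1.
Sanity: Σ A_w = 8 = 2^3 = 8 ✓.


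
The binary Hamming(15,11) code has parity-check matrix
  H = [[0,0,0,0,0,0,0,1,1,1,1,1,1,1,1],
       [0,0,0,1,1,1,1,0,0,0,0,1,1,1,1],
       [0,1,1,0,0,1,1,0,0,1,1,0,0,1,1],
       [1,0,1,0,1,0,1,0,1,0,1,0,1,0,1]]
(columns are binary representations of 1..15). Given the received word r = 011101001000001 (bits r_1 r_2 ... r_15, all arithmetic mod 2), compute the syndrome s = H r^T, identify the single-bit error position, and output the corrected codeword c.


s = (0, 1, 0, 1)^T, error position = 5, corrected codeword c = 011111001000001

Compute s = H r^T mod 2 one row at a time:
  s_1 = 0 + 1 + 0 + 0 + 0 + 0 + 0 + 1 = 2 ≡ 0 (mod 2).
  s_2 = 1 + 0 + 1 + 0 + 0 + 0 + 0 + 1 = 3 ≡ 1 (mod 2).
  s_3 = 1 + 1 + 1 + 0 + 0 + 0 + 0 + 1 = 4 ≡ 0 (mod 2).
  s_4 = 0 + 1 + 0 + 0 + 1 + 0 + 0 + 1 = 3 ≡ 1 (mod 2).
s = (0, 1, 0, 1)^T — this equals column 5 of H (binary 0101), so error is at position 5.
Correct: flip bit 5 of r = 011101001000001 to get c = 011111001000001.


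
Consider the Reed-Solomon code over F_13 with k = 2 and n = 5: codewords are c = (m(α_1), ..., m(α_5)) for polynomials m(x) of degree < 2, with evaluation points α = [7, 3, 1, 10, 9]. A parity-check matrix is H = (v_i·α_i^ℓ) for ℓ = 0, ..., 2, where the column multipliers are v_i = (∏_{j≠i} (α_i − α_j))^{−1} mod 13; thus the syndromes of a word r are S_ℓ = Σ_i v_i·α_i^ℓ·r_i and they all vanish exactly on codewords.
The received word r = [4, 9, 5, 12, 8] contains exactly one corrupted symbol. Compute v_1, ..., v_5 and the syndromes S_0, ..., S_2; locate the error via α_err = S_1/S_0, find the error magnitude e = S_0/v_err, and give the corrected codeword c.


S = (4, 1, 10), error at position 4, error magnitude e = 2, c = [4, 9, 5, 10, 8].

Step 1: column multipliers v_i = (∏_{j≠i}(α_i − α_j))^{−1} mod 13.
  i = 1 (α = 7): (7−3)(7−1)(7−10)(7−9) = 4·6·(−3)·(−2) = 144 ≡ 1, so v_1 = 1^{−1} = 1 (mod 13).
  i = 2 (α = 3): (3−7)(3−1)(3−10)(3−9) = (−4)·2·(−7)·(−6) = −336 ≡ 2, so v_2 = 2^{−1} = 7 (mod 13).
  i = 3 (α = 1): (1−7)(1−3)(1−10)(1−9) = (−6)·(−2)·(−9)·(−8) = 864 ≡ 6, so v_3 = 6^{−1} = 11 (mod 13).
  i = 4 (α = 10): (10−7)(10−3)(10−1)(10−9) = 3·7·9·1 = 189 ≡ 7, so v_4 = 7^{−1} = 2 (mod 13).
  i = 5 (α = 9): (9−7)(9−3)(9−1)(9−10) = 2·6·8·(−1) = −96 ≡ 8, so v_5 = 8^{−1} = 5 (mod 13).
  v = [1, 7, 11, 2, 5].
Step 2: syndromes of r = [4, 9, 5, 12, 8] (all sums mod 13).
  S_0 = Σ v_i r_i = 1·4 + 7·9 + 11·5 + 2·12 + 5·8 = 186 ≡ 4.
  S_1 = Σ v_i α_i r_i = 1·7·4 + 7·3·9 + 11·1·5 + 2·10·12 + 5·9·8 = 872 ≡ 1.
  α_i^2 mod 13 = [10, 9, 1, 9, 3].
  S_2 = Σ v_i α_i^2 r_i = 1·10·4 + 7·9·9 + 11·1·5 + 2·9·12 + 5·3·8 = 998 ≡ 10.
  S = (4, 1, 10) ≠ 0, so r is not a codeword (an error is present).
Step 3: locate the error. For a single error e at position i, S_ℓ = v_i·e·α_i^ℓ, so α_err = S_1/S_0.
  S_0^{−1} = 4^{−1} = 10 (mod 13), so α_err = 1·10 = 10 ≡ 10 = α_4. Error position i = 4.
  Consistency check: S_2/S_1 = 10·1 = 10 ≡ 10 = α_err ✓ (single-error assumption holds).
Step 4: error magnitude e = S_0/v_4 = S_0·∏_{j≠4}(α_4 − α_j) = 4·7 = 28 ≡ 2 (mod 13).
Step 5: correct position 4: c_4 = r_4 − e = 12 − 2 ≡ 10 (mod 13). Hence c = [4, 9, 5, 10, 8].
  Check: interpolating c through the α_i gives m(x) = 3 + 2·x (degree < 2) with m(α_i) = c_i for every i, so c is indeed a codeword.


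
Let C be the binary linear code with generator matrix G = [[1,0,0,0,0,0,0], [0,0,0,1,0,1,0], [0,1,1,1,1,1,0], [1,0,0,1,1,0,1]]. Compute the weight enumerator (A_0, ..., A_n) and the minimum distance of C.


Weight distribution: A_0 = 1, A_1 = 1, A_2 = 1, A_3 = 4, A_4 = 5, A_5 = 3, A_6 = 1. Minimum distance d = 1.

Enumerate all 2^4 = 16 messages m ∈ F_2^4.
For each, compute codeword c = mG in F_2^7, then tally its weight.
  m = 0000 → c = 0000000, weight = 0.
  m = 1000 → c = 1000000, weight = 1.
  m = 0100 → c = 0001010, weight = 2.
  m = 1100 → c = 1001010, weight = 3.
  m = 0010 → c = 0111110, weight = 5.
  m = 1010 → c = 1111110, weight = 6.
  m = 0110 → c = 0110100, weight = 3.
  m = 1110 → c = 1110100, weight = 4.
  m = 0001 → c = 1001101, weight = 4.
  m = 1001 → c = 0001101, weight = 3.
  m = 0101 → c = 1000111, weight = 4.
  m = 1101 → c = 0000111, weight = 3.
  m = 0011 → c = 1110011, weight = 5.
  m = 1011 → c = 0110011, weight = 4.
  m = 0111 → c = 1111001, weight = 5.
  m = 1111 → c = 0111001, weight = 4.
Tally weights:
  weight 0: 1 codewords.
  weight 1: 1 codewords.
  weight 2: 1 codewords.
  weight 3: 4 codewords.
  weight 4: 5 codewords.
  weight 5: 3 codewords.
  weight 6: 1 codewords.
Minimum distance d = smallest w > 0 with A_w > 0 = 1.
Sanity: Σ A_w = 16 = 2^4 = 16 ✓.


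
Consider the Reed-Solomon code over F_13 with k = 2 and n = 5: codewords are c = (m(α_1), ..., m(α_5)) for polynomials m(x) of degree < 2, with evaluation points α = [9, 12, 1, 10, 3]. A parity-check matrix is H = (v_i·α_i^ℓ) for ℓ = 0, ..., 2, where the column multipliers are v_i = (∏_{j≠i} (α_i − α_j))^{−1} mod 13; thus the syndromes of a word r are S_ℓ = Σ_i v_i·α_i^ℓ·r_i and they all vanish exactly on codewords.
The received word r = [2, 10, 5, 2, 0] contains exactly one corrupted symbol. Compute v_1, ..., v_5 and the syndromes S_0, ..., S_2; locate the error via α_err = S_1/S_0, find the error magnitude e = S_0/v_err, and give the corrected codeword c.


S = (4, 10, 12), error at position 1, error magnitude e = 4, c = [11, 10, 5, 2, 0].

Step 1: column multipliers v_i = (∏_{j≠i}(α_i − α_j))^{−1} mod 13.
  i = 1 (α = 9): (9−12)(9−1)(9−10)(9−3) = (−3)·8·(−1)·6 = 144 ≡ 1, so v_1 = 1^{−1} = 1 (mod 13).
  i = 2 (α = 12): (12−9)(12−1)(12−10)(12−3) = 3·11·2·9 = 594 ≡ 9, so v_2 = 9^{−1} = 3 (mod 13).
  i = 3 (α = 1): (1−9)(1−12)(1−10)(1−3) = (−8)·(−11)·(−9)·(−2) = 1584 ≡ 11, so v_3 = 11^{−1} = 6 (mod 13).
  i = 4 (α = 10): (10−9)(10−12)(10−1)(10−3) = 1·(−2)·9·7 = −126 ≡ 4, so v_4 = 4^{−1} = 10 (mod 13).
  i = 5 (α = 3): (3−9)(3−12)(3−1)(3−10) = (−6)·(−9)·2·(−7) = −756 ≡ 11, so v_5 = 11^{−1} = 6 (mod 13).
  v = [1, 3, 6, 10, 6].
Step 2: syndromes of r = [2, 10, 5, 2, 0] (all sums mod 13).
  S_0 = Σ v_i r_i = 1·2 + 3·10 + 6·5 + 10·2 + 6·0 = 82 ≡ 4.
  S_1 = Σ v_i α_i r_i = 1·9·2 + 3·12·10 + 6·1·5 + 10·10·2 + 6·3·0 = 608 ≡ 10.
  α_i^2 mod 13 = [3, 1, 1, 9, 9].
  S_2 = Σ v_i α_i^2 r_i = 1·3·2 + 3·1·10 + 6·1·5 + 10·9·2 + 6·9·0 = 246 ≡ 12.
  S = (4, 10, 12) ≠ 0, so r is not a codeword (an error is present).
Step 3: locate the error. For a single error e at position i, S_ℓ = v_i·e·α_i^ℓ, so α_err = S_1/S_0.
  S_0^{−1} = 4^{−1} = 10 (mod 13), so α_err = 10·10 = 100 ≡ 9 = α_1. Error position i = 1.
  Consistency check: S_2/S_1 = 12·4 = 48 ≡ 9 = α_err ✓ (single-error assumption holds).
Step 4: error magnitude e = S_0/v_1 = S_0·∏_{j≠1}(α_1 − α_j) = 4·1 = 4 ≡ 4 (mod 13).
Step 5: correct position 1: c_1 = r_1 − e = 2 − 4 ≡ 11 (mod 13). Hence c = [11, 10, 5, 2, 0].
  Check: interpolating c through the α_i gives m(x) = 1 + 4·x (degree < 2) with m(α_i) = c_i for every i, so c is indeed a codeword.


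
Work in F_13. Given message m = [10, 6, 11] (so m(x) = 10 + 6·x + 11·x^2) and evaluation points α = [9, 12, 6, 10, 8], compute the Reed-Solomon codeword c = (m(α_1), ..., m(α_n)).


c = [6, 2, 0, 0, 8]

Message polynomial: m(x) = 10 + 6·x + 11·x^2 (mod 13).
For each evaluation point α_i, compute m(α_i) mod 13:
  α_1 = 9: Horner steps 11 → 1 → 6, so m(9) = 6.
  α_2 = 12: Horner steps 11 → 8 → 2, so m(12) = 2.
  α_3 = 6: Horner steps 11 → 7 → 0, so m(6) = 0.
  α_4 = 10: Horner steps 11 → 12 → 0, so m(10) = 0.
  α_5 = 8: Horner steps 11 → 3 → 8, so m(8) = 8.
Codeword c = [6, 2, 0, 0, 8] ∈ F_13^5.


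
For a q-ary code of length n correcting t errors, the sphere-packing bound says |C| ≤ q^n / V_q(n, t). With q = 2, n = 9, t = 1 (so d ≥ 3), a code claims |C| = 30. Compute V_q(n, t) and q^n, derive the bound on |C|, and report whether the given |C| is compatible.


V_q(n, t) = 10, q^n = 512, Hamming bound = 51, |C| = 30 ≤ bound (satisfied).

Step 1: Compute V_q(n, t) = Σ_{j=0}^1 C(n, j) (q−1)^j.
  j = 0: C(9,0)·(1)^0 = 1·1 = 1.
  j = 1: C(9,1)·(1)^1 = 9·1 = 9.
  V_q(n, t) = 1 + 9 = 10.
Step 2: q^n = 2^9 = 512.
Step 3: Hamming bound ⌊q^n / V_q(n,t)⌋ = ⌊512/10⌋ = 51.
Step 4: Compare |C| = 30 to 51: satisfied.
The claimed |C| lies below the Hamming bound.


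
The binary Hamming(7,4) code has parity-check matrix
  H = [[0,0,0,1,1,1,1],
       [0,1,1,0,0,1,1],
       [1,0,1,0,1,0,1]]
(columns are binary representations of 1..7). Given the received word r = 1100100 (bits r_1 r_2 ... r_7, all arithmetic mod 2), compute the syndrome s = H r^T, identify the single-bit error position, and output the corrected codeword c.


s = (1, 1, 0)^T, error position = 6, corrected codeword c = 1100110

Compute s = H r^T mod 2 one row at a time:
  s_1 = 0 + 1 + 0 + 0 = 1 ≡ 1 (mod 2).
  s_2 = 1 + 0 + 0 + 0 = 1 ≡ 1 (mod 2).
  s_3 = 1 + 0 + 1 + 0 = 2 ≡ 0 (mod 2).
s = (1, 1, 0)^T — this equals column 6 of H (binary 110), so error is at position 6.
Correct: flip bit 6 of r = 1100100 to get c = 1100110.


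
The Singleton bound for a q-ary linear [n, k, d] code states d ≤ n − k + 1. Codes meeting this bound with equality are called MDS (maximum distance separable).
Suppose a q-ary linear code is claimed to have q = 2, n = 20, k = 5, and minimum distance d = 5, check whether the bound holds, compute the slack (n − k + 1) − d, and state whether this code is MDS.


Singleton RHS = n − k + 1 = 16, slack = 11, bound satisfied, not MDS.

Singleton bound: d ≤ n − k + 1.
Here n = 20, k = 5, so n − k + 1 = 16.
Given d = 5, check d ≤ 16: YES.
Slack = (n − k + 1) − d = 11.
The code is NOT MDS (slack = 11 > 0).
Description: the claimed parameters are [20, 5, 5]_2; such a code would be non-MDS.


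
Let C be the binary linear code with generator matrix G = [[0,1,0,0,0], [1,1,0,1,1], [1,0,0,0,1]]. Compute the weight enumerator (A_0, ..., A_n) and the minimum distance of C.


Weight distribution: A_0 = 1, A_1 = 2, A_2 = 2, A_3 = 2, A_4 = 1. Minimum distance d = 1.

Enumerate all 2^3 = 8 messages m ∈ F_2^3.
For each, compute codeword c = mG in F_2^5, then tally its weight.
  m = 000 → c = 00000, weight = 0.
  m = 100 → c = 01000, weight = 1.
  m = 010 → c = 11011, weight = 4.
  m = 110 → c = 10011, weight = 3.
  m = 001 → c = 10001, weight = 2.
  m = 101 → c = 11001, weight = 3.
  m = 011 → c = 01010, weight = 2.
  m = 111 → c = 00010, weight = 1.
Tally weights:
  weight 0: 1 codewords.
  weight 1: 2 codewords.
  weight 2: 2 codewords.
  weight 3: 2 codewords.
  weight 4: 1 codewords.
Minimum distance d = smallest w > 0 with A_w > 0 = 1.
Sanity: Σ A_w = 8 = 2^3 = 8 ✓.


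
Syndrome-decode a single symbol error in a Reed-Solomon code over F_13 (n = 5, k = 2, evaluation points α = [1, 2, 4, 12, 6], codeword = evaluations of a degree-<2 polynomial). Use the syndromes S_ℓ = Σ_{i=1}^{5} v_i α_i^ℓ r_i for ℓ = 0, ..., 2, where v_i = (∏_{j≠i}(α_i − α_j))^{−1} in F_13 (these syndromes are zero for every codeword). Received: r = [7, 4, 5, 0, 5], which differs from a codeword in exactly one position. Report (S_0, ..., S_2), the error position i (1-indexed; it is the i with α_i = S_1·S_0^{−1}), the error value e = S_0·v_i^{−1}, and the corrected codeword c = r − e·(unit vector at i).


S = (4, 3, 12), error at position 3, error magnitude e = 7, c = [7, 4, 11, 0, 5].

Step 1: column multipliers v_i = (∏_{j≠i}(α_i − α_j))^{−1} mod 13.
  i = 1 (α = 1): (1−2)(1−4)(1−12)(1−6) = (−1)·(−3)·(−11)·(−5) = 165 ≡ 9, so v_1 = 9^{−1} = 3 (mod 13).
  i = 2 (α = 2): (2−1)(2−4)(2−12)(2−6) = 1·(−2)·(−10)·(−4) = −80 ≡ 11, so v_2 = 11^{−1} = 6 (mod 13).
  i = 3 (α = 4): (4−1)(4−2)(4−12)(4−6) = 3·2·(−8)·(−2) = 96 ≡ 5, so v_3 = 5^{−1} = 8 (mod 13).
  i = 4 (α = 12): (12−1)(12−2)(12−4)(12−6) = 11·10·8·6 = 5280 ≡ 2, so v_4 = 2^{−1} = 7 (mod 13).
  i = 5 (α = 6): (6−1)(6−2)(6−4)(6−12) = 5·4·2·(−6) = −240 ≡ 7, so v_5 = 7^{−1} = 2 (mod 13).
  v = [3, 6, 8, 7, 2].
Step 2: syndromes of r = [7, 4, 5, 0, 5] (all sums mod 13).
  S_0 = Σ v_i r_i = 3·7 + 6·4 + 8·5 + 7·0 + 2·5 = 95 ≡ 4.
  S_1 = Σ v_i α_i r_i = 3·1·7 + 6·2·4 + 8·4·5 + 7·12·0 + 2·6·5 = 289 ≡ 3.
  α_i^2 mod 13 = [1, 4, 3, 1, 10].
  S_2 = Σ v_i α_i^2 r_i = 3·1·7 + 6·4·4 + 8·3·5 + 7·1·0 + 2·10·5 = 337 ≡ 12.
  S = (4, 3, 12) ≠ 0, so r is not a codeword (an error is present).
Step 3: locate the error. For a single error e at position i, S_ℓ = v_i·e·α_i^ℓ, so α_err = S_1/S_0.
  S_0^{−1} = 4^{−1} = 10 (mod 13), so α_err = 3·10 = 30 ≡ 4 = α_3. Error position i = 3.
  Consistency check: S_2/S_1 = 12·9 = 108 ≡ 4 = α_err ✓ (single-error assumption holds).
Step 4: error magnitude e = S_0/v_3 = S_0·∏_{j≠3}(α_3 − α_j) = 4·5 = 20 ≡ 7 (mod 13).
Step 5: correct position 3: c_3 = r_3 − e = 5 − 7 ≡ 11 (mod 13). Hence c = [7, 4, 11, 0, 5].
  Check: interpolating c through the α_i gives m(x) = 10 + 10·x (degree < 2) with m(α_i) = c_i for every i, so c is indeed a codeword.


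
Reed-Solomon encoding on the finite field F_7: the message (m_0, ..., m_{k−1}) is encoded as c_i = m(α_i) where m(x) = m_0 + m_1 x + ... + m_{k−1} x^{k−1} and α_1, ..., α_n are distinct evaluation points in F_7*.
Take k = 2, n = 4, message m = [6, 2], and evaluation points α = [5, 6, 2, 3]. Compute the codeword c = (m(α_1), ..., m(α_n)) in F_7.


c = [2, 4, 3, 5]

Message polynomial: m(x) = 6 + 2·x (mod 7).
For each evaluation point α_i, compute m(α_i) mod 7:
  α_1 = 5: Horner steps 2 → 2, so m(5) = 2.
  α_2 = 6: Horner steps 2 → 4, so m(6) = 4.
  α_3 = 2: Horner steps 2 → 3, so m(2) = 3.
  α_4 = 3: Horner steps 2 → 5, so m(3) = 5.
Codeword c = [2, 4, 3, 5] ∈ F_7^4.


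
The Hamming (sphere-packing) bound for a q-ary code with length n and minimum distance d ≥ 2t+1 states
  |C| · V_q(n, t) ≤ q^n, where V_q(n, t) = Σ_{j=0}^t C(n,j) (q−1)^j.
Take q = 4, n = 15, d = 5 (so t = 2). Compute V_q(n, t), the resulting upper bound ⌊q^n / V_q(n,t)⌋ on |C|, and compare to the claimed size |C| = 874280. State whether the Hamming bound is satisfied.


V_q(n, t) = 991, q^n = 1073741824, Hamming bound = 1083493, |C| = 874280 ≤ bound (satisfied).

Step 1: Compute V_q(n, t) = Σ_{j=0}^2 C(n, j) (q−1)^j.
  j = 0: C(15,0)·(3)^0 = 1·1 = 1.
  j = 1: C(15,1)·(3)^1 = 15·3 = 45.
  j = 2: C(15,2)·(3)^2 = 105·9 = 945.
  V_q(n, t) = 1 + 45 + 945 = 991.
Step 2: q^n = 4^15 = 1073741824.
Step 3: Hamming bound ⌊q^n / V_q(n,t)⌋ = ⌊1073741824/991⌋ = 1083493.
Step 4: Compare |C| = 874280 to 1083493: satisfied.
The claimed |C| lies below the Hamming bound.


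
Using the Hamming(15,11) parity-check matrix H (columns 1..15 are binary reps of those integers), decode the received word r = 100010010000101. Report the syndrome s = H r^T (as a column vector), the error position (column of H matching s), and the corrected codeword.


s = (1, 1, 1, 0)^T, error position = 14, corrected codeword c = 100010010000111

Compute s = H r^T mod 2 one row at a time:
  s_1 = 1 + 0 + 0 + 0 + 0 + 1 + 0 + 1 = 3 ≡ 1 (mod 2).
  s_2 = 0 + 1 + 0 + 0 + 0 + 1 + 0 + 1 = 3 ≡ 1 (mod 2).
  s_3 = 0 + 0 + 0 + 0 + 0 + 0 + 0 + 1 = 1 ≡ 1 (mod 2).
  s_4 = 1 + 0 + 1 + 0 + 0 + 0 + 1 + 1 = 4 ≡ 0 (mod 2).
s = (1, 1, 1, 0)^T — this equals column 14 of H (binary 1110), so error is at position 14.
Correct: flip bit 14 of r = 100010010000101 to get c = 100010010000111.


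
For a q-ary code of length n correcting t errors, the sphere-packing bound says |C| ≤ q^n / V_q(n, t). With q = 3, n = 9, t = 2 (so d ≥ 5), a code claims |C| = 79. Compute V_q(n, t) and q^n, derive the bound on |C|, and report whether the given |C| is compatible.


V_q(n, t) = 163, q^n = 19683, Hamming bound = 120, |C| = 79 ≤ bound (satisfied).

Step 1: Compute V_q(n, t) = Σ_{j=0}^2 C(n, j) (q−1)^j.
  j = 0: C(9,0)·(2)^0 = 1·1 = 1.
  j = 1: C(9,1)·(2)^1 = 9·2 = 18.
  j = 2: C(9,2)·(2)^2 = 36·4 = 144.
  V_q(n, t) = 1 + 18 + 144 = 163.
Step 2: q^n = 3^9 = 19683.
Step 3: Hamming bound ⌊q^n / V_q(n,t)⌋ = ⌊19683/163⌋ = 120.
Step 4: Compare |C| = 79 to 120: satisfied.
The claimed |C| lies below the Hamming bound.


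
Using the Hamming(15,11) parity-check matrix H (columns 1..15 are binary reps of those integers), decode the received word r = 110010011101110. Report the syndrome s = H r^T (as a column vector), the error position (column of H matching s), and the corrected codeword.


s = (0, 0, 1, 0)^T, error position = 2, corrected codeword c = 100010011101110

Compute s = H r^T mod 2 one row at a time:
  s_1 = 1 + 1 + 1 + 0 + 1 + 1 + 1 + 0 = 6 ≡ 0 (mod 2).
  s_2 = 0 + 1 + 0 + 0 + 1 + 1 + 1 + 0 = 4 ≡ 0 (mod 2).
  s_3 = 1 + 0 + 0 + 0 + 1 + 0 + 1 + 0 = 3 ≡ 1 (mod 2).
  s_4 = 1 + 0 + 1 + 0 + 1 + 0 + 1 + 0 = 4 ≡ 0 (mod 2).
s = (0, 0, 1, 0)^T — this equals column 2 of H (binary 0010), so error is at position 2.
Correct: flip bit 2 of r = 110010011101110 to get c = 100010011101110.


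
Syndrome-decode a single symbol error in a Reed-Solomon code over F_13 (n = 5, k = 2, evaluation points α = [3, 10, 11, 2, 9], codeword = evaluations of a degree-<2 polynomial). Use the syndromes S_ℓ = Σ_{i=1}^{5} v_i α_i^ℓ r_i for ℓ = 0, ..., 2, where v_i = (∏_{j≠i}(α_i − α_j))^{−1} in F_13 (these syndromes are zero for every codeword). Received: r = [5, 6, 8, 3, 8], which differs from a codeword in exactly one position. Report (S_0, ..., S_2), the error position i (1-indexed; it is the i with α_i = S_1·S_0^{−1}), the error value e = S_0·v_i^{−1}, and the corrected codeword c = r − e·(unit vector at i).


S = (5, 6, 2), error at position 5, error magnitude e = 4, c = [5, 6, 8, 3, 4].

Step 1: column multipliers v_i = (∏_{j≠i}(α_i − α_j))^{−1} mod 13.
  i = 1 (α = 3): (3−10)(3−11)(3−2)(3−9) = (−7)·(−8)·1·(−6) = −336 ≡ 2, so v_1 = 2^{−1} = 7 (mod 13).
  i = 2 (α = 10): (10−3)(10−11)(10−2)(10−9) = 7·(−1)·8·1 = −56 ≡ 9, so v_2 = 9^{−1} = 3 (mod 13).
  i = 3 (α = 11): (11−3)(11−10)(11−2)(11−9) = 8·1·9·2 = 144 ≡ 1, so v_3 = 1^{−1} = 1 (mod 13).
  i = 4 (α = 2): (2−3)(2−10)(2−11)(2−9) = (−1)·(−8)·(−9)·(−7) = 504 ≡ 10, so v_4 = 10^{−1} = 4 (mod 13).
  i = 5 (α = 9): (9−3)(9−10)(9−11)(9−2) = 6·(−1)·(−2)·7 = 84 ≡ 6, so v_5 = 6^{−1} = 11 (mod 13).
  v = [7, 3, 1, 4, 11].
Step 2: syndromes of r = [5, 6, 8, 3, 8] (all sums mod 13).
  S_0 = Σ v_i r_i = 7·5 + 3·6 + 1·8 + 4·3 + 11·8 = 161 ≡ 5.
  S_1 = Σ v_i α_i r_i = 7·3·5 + 3·10·6 + 1·11·8 + 4·2·3 + 11·9·8 = 1189 ≡ 6.
  α_i^2 mod 13 = [9, 9, 4, 4, 3].
  S_2 = Σ v_i α_i^2 r_i = 7·9·5 + 3·9·6 + 1·4·8 + 4·4·3 + 11·3·8 = 821 ≡ 2.
  S = (5, 6, 2) ≠ 0, so r is not a codeword (an error is present).
Step 3: locate the error. For a single error e at position i, S_ℓ = v_i·e·α_i^ℓ, so α_err = S_1/S_0.
  S_0^{−1} = 5^{−1} = 8 (mod 13), so α_err = 6·8 = 48 ≡ 9 = α_5. Error position i = 5.
  Consistency check: S_2/S_1 = 2·11 = 22 ≡ 9 = α_err ✓ (single-error assumption holds).
Step 4: error magnitude e = S_0/v_5 = S_0·∏_{j≠5}(α_5 − α_j) = 5·6 = 30 ≡ 4 (mod 13).
Step 5: correct position 5: c_5 = r_5 − e = 8 − 4 ≡ 4 (mod 13). Hence c = [5, 6, 8, 3, 4].
  Check: interpolating c through the α_i gives m(x) = 12 + 2·x (degree < 2) with m(α_i) = c_i for every i, so c is indeed a codeword.


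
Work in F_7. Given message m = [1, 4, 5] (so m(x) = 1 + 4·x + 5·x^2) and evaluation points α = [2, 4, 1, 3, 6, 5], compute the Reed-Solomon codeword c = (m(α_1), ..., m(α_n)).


c = [1, 6, 3, 2, 2, 6]

Message polynomial: m(x) = 1 + 4·x + 5·x^2 (mod 7).
For each evaluation point α_i, compute m(α_i) mod 7:
  α_1 = 2: Horner steps 5 → 0 → 1, so m(2) = 1.
  α_2 = 4: Horner steps 5 → 3 → 6, so m(4) = 6.
  α_3 = 1: Horner steps 5 → 2 → 3, so m(1) = 3.
  α_4 = 3: Horner steps 5 → 5 → 2, so m(3) = 2.
  α_5 = 6: Horner steps 5 → 6 → 2, so m(6) = 2.
  α_6 = 5: Horner steps 5 → 1 → 6, so m(5) = 6.
Codeword c = [1, 6, 3, 2, 2, 6] ∈ F_7^6.


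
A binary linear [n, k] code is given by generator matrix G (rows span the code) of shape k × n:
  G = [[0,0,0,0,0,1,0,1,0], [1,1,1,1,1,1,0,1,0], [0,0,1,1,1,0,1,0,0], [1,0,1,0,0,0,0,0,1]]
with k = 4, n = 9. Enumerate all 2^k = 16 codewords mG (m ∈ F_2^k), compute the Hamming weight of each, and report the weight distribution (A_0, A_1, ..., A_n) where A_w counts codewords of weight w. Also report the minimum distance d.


Weight distribution: A_0 = 1, A_2 = 1, A_3 = 2, A_4 = 3, A_5 = 4, A_6 = 3, A_7 = 2. Minimum distance d = 2.

Enumerate all 2^4 = 16 messages m ∈ F_2^4.
For each, compute codeword c = mG in F_2^9, then tally its weight.
  m = 0000 → c = 000000000, weight = 0.
  m = 1000 → c = 000001010, weight = 2.
  m = 0100 → c = 111111010, weight = 7.
  m = 1100 → c = 111110000, weight = 5.
  m = 0010 → c = 001110100, weight = 4.
  m = 1010 → c = 001111110, weight = 6.
  m = 0110 → c = 110001110, weight = 5.
  m = 1110 → c = 110000100, weight = 3.
  m = 0001 → c = 101000001, weight = 3.
  m = 1001 → c = 101001011, weight = 5.
  m = 0101 → c = 010111011, weight = 6.
  m = 1101 → c = 010110001, weight = 4.
  m = 0011 → c = 100110101, weight = 5.
  m = 1011 → c = 100111111, weight = 7.
  m = 0111 → c = 011001111, weight = 6.
  m = 1111 → c = 011000101, weight = 4.
Tally weights:
  weight 0: 1 codewords.
  weight 2: 1 codewords.
  weight 3: 2 codewords.
  weight 4: 3 codewords.
  weight 5: 4 codewords.
  weight 6: 3 codewords.
  weight 7: 2 codewords.
Minimum distance d = smallest w > 0 with A_w > 0 = 2.
Sanity: Σ A_w = 16 = 2^4 = 16 ✓.


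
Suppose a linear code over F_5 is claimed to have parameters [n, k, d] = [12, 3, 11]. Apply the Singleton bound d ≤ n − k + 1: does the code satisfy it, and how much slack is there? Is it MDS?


Singleton RHS = n − k + 1 = 10, slack = -1, bound violated (no such code; not MDS).

Singleton bound: d ≤ n − k + 1.
Here n = 12, k = 3, so n − k + 1 = 10.
Given d = 11, check d ≤ 10: NO.
Slack = (n − k + 1) − d = -1.
The slack is negative: d = 11 exceeds n − k + 1 = 10 by 1, so the Singleton bound is violated and no linear [12, 3, 11]_5 code can exist. In particular it is not MDS (MDS requires d = n − k + 1 exactly).
Description: the claimed parameters are [12, 3, 11]_5; such a code would be impossible (violates the Singleton bound).


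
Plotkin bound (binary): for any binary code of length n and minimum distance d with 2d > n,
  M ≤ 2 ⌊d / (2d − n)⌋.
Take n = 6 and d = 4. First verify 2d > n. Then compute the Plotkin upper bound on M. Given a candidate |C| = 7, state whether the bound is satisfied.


Plotkin bound M ≤ 4; given |C| = 7 > bound (violated).

Check applicability: 2d = 8, n = 6.
2d − n = 2 > 0, so Plotkin applies.
Compute d/(2d−n) = 4/2 ≈ 2.0000.
⌊d/(2d−n)⌋ = 2.
Plotkin bound: M ≤ 2·2 = 4.
Given |C| = 7, check: VIOLATED.
This |C| is above the Plotkin bound, so no binary code with n = 6, d = 4 and 7 codewords exists.


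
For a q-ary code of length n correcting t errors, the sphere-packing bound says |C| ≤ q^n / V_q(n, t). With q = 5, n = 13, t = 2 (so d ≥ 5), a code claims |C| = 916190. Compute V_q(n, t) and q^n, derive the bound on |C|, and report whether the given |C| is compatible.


V_q(n, t) = 1301, q^n = 1220703125, Hamming bound = 938280, |C| = 916190 ≤ bound (satisfied).

Step 1: Compute V_q(n, t) = Σ_{j=0}^2 C(n, j) (q−1)^j.
  j = 0: C(13,0)·(4)^0 = 1·1 = 1.
  j = 1: C(13,1)·(4)^1 = 13·4 = 52.
  j = 2: C(13,2)·(4)^2 = 78·16 = 1248.
  V_q(n, t) = 1 + 52 + 1248 = 1301.
Step 2: q^n = 5^13 = 1220703125.
Step 3: Hamming bound ⌊q^n / V_q(n,t)⌋ = ⌊1220703125/1301⌋ = 938280.
Step 4: Compare |C| = 916190 to 938280: satisfied.
The claimed |C| lies below the Hamming bound.


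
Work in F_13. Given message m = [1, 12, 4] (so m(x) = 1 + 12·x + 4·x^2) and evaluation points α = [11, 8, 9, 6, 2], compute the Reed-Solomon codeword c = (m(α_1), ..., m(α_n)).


c = [6, 2, 4, 9, 2]

Message polynomial: m(x) = 1 + 12·x + 4·x^2 (mod 13).
For each evaluation point α_i, compute m(α_i) mod 13:
  α_1 = 11: Horner steps 4 → 4 → 6, so m(11) = 6.
  α_2 = 8: Horner steps 4 → 5 → 2, so m(8) = 2.
  α_3 = 9: Horner steps 4 → 9 → 4, so m(9) = 4.
  α_4 = 6: Horner steps 4 → 10 → 9, so m(6) = 9.
  α_5 = 2: Horner steps 4 → 7 → 2, so m(2) = 2.
Codeword c = [6, 2, 4, 9, 2] ∈ F_13^5.


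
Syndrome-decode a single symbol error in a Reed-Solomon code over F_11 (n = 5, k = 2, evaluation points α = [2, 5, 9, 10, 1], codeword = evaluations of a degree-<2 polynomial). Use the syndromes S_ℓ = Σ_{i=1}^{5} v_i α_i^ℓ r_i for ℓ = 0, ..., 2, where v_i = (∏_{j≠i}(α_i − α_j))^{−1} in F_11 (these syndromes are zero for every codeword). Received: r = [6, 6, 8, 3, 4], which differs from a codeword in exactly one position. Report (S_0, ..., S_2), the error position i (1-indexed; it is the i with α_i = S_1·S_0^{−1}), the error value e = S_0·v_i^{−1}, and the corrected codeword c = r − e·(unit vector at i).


S = (5, 10, 9), error at position 1, error magnitude e = 7, c = [10, 6, 8, 3, 4].

Step 1: column multipliers v_i = (∏_{j≠i}(α_i − α_j))^{−1} mod 11.
  i = 1 (α = 2): (2−5)(2−9)(2−10)(2−1) = (−3)·(−7)·(−8)·1 = −168 ≡ 8, so v_1 = 8^{−1} = 7 (mod 11).
  i = 2 (α = 5): (5−2)(5−9)(5−10)(5−1) = 3·(−4)·(−5)·4 = 240 ≡ 9, so v_2 = 9^{−1} = 5 (mod 11).
  i = 3 (α = 9): (9−2)(9−5)(9−10)(9−1) = 7·4·(−1)·8 = −224 ≡ 7, so v_3 = 7^{−1} = 8 (mod 11).
  i = 4 (α = 10): (10−2)(10−5)(10−9)(10−1) = 8·5·1·9 = 360 ≡ 8, so v_4 = 8^{−1} = 7 (mod 11).
  i = 5 (α = 1): (1−2)(1−5)(1−9)(1−10) = (−1)·(−4)·(−8)·(−9) = 288 ≡ 2, so v_5 = 2^{−1} = 6 (mod 11).
  v = [7, 5, 8, 7, 6].
Step 2: syndromes of r = [6, 6, 8, 3, 4] (all sums mod 11).
  S_0 = Σ v_i r_i = 7·6 + 5·6 + 8·8 + 7·3 + 6·4 = 181 ≡ 5.
  S_1 = Σ v_i α_i r_i = 7·2·6 + 5·5·6 + 8·9·8 + 7·10·3 + 6·1·4 = 1044 ≡ 10.
  α_i^2 mod 11 = [4, 3, 4, 1, 1].
  S_2 = Σ v_i α_i^2 r_i = 7·4·6 + 5·3·6 + 8·4·8 + 7·1·3 + 6·1·4 = 559 ≡ 9.
  S = (5, 10, 9) ≠ 0, so r is not a codeword (an error is present).
Step 3: locate the error. For a single error e at position i, S_ℓ = v_i·e·α_i^ℓ, so α_err = S_1/S_0.
  S_0^{−1} = 5^{−1} = 9 (mod 11), so α_err = 10·9 = 90 ≡ 2 = α_1. Error position i = 1.
  Consistency check: S_2/S_1 = 9·10 = 90 ≡ 2 = α_err ✓ (single-error assumption holds).
Step 4: error magnitude e = S_0/v_1 = S_0·∏_{j≠1}(α_1 − α_j) = 5·8 = 40 ≡ 7 (mod 11).
Step 5: correct position 1: c_1 = r_1 − e = 6 − 7 ≡ 10 (mod 11). Hence c = [10, 6, 8, 3, 4].
  Check: interpolating c through the α_i gives m(x) = 9 + 6·x (degree < 2) with m(α_i) = c_i for every i, so c is indeed a codeword.


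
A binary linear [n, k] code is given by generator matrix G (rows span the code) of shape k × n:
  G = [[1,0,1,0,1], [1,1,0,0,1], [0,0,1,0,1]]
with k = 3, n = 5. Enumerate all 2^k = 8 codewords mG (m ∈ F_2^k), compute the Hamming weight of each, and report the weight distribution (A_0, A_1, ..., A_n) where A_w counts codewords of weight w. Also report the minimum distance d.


Weight distribution: A_0 = 1, A_1 = 1, A_2 = 3, A_3 = 3. Minimum distance d = 1.

Enumerate all 2^3 = 8 messages m ∈ F_2^3.
For each, compute codeword c = mG in F_2^5, then tally its weight.
  m = 000 → c = 00000, weight = 0.
  m = 100 → c = 10101, weight = 3.
  m = 010 → c = 11001, weight = 3.
  m = 110 → c = 01100, weight = 2.
  m = 001 → c = 00101, weight = 2.
  m = 101 → c = 10000, weight = 1.
  m = 011 → c = 11100, weight = 3.
  m = 111 → c = 01001, weight = 2.
Tally weights:
  weight 0: 1 codewords.
  weight 1: 1 codewords.
  weight 2: 3 codewords.
  weight 3: 3 codewords.
Minimum distance d = smallest w > 0 with A_w > 0 = 1.
Sanity: Σ A_w = 8 = 2^3 = 8 ✓.
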